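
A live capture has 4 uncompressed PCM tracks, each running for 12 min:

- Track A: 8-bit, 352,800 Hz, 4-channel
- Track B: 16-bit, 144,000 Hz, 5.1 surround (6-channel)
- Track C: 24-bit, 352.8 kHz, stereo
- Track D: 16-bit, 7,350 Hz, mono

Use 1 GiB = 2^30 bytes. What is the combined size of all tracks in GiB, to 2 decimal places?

3.53 GiB

12 min = 720 s.
Track A: 352,800 × 720 × 1 × 4 = 1,016,064,000 bytes.
Track B: 144,000 × 720 × 2 × 6 = 1,244,160,000 bytes.
Track C: 352,800 × 720 × 3 × 2 = 1,524,096,000 bytes.
Track D: 7,350 × 720 × 2 × 1 = 10,584,000 bytes.
Total = 3,794,904,000 bytes = 3.53 GiB.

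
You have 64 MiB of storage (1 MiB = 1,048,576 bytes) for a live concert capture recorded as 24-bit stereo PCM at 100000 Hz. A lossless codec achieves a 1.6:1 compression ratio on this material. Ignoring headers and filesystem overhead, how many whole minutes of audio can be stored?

Uncompressed byte rate = 100,000 × 3 × 2 = 600,000 bytes/s.
After 1.6:1 compression, effective rate ≈ 375000 bytes/s.
Capacity = 64 × 1,048,576 = 67,108,864 bytes.
67,108,864 / effective rate ≈ 178.96 s → 2 minutes.

2 minutes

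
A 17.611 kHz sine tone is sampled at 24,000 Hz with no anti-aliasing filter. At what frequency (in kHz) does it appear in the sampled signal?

6.389 kHz

Nyquist = 24,000/2 = 12,000 Hz; 17,611 Hz exceeds it.
Alias = |17,611 − 1×24,000| = |17,611 − 24,000| = 6,389 Hz = 6.389 kHz.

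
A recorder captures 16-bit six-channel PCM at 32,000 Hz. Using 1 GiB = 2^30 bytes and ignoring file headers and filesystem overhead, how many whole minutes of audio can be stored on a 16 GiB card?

Uncompressed byte rate = 32,000 × 2 × 6 = 384,000 bytes/s.
Capacity = 16 × 1,073,741,824 = 17,179,869,184 bytes.
17,179,869,184 / 384,000 ≈ 44739.24 s → 745 minutes.

745 minutes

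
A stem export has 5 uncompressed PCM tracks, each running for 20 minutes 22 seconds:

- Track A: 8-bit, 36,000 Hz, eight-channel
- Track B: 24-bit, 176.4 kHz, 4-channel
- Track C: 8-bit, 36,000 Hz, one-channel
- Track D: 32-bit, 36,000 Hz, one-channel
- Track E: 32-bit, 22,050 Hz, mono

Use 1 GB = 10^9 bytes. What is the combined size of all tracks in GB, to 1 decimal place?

20 minutes 22 seconds = 1,222 s.
Track A: 36,000 × 1,222 × 1 × 8 = 351,936,000 bytes.
Track B: 176,400 × 1,222 × 3 × 4 = 2,586,729,600 bytes.
Track C: 36,000 × 1,222 × 1 × 1 = 43,992,000 bytes.
Track D: 36,000 × 1,222 × 4 × 1 = 175,968,000 bytes.
Track E: 22,050 × 1,222 × 4 × 1 = 107,780,400 bytes.
Total = 3,266,406,000 bytes = 3.3 GB.

3.3 GB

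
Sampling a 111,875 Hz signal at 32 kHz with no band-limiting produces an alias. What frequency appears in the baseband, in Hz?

Nyquist = 32,000/2 = 16,000 Hz; 111,875 Hz exceeds it.
Alias = |111,875 − 3×32,000| = |111,875 − 96,000| = 15,875 Hz.

15,875 Hz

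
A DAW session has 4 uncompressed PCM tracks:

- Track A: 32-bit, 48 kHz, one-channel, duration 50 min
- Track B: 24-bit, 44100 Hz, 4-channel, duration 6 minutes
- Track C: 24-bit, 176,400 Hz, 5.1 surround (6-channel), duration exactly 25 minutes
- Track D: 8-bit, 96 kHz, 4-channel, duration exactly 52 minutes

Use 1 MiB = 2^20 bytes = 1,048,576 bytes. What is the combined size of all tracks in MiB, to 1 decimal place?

Track A: 50 min = 3,000 s; 48,000 × 3,000 × 4 × 1 = 576,000,000 bytes.
Track B: 6 minutes = 360 s; 44,100 × 360 × 3 × 4 = 190,512,000 bytes.
Track C: exactly 25 minutes = 1,500 s; 176,400 × 1,500 × 3 × 6 = 4,762,800,000 bytes.
Track D: exactly 52 minutes = 3,120 s; 96,000 × 3,120 × 1 × 4 = 1,198,080,000 bytes.
Total = 6,727,392,000 bytes = 6415.7 MiB.

6415.7 MiB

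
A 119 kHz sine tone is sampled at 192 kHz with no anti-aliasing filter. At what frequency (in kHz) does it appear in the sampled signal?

73 kHz

Nyquist = 192,000/2 = 96,000 Hz; 119,000 Hz exceeds it.
Alias = |119,000 − 1×192,000| = |119,000 − 192,000| = 73,000 Hz = 73 kHz.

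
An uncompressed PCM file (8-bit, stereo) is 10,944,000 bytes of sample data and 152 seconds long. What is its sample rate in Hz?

36,000 Hz

Bytes = sample_rate × seconds × bytes_per_sample × channels.
sample_rate = 10,944,000 / (152 × 1 × 2) = 10,944,000 / 304 = 36,000 Hz.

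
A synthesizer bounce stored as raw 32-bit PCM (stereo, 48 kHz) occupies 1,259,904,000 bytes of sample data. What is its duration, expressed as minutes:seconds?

54:41

Byte rate = 48,000 × 4 × 2 = 384,000 bytes/s.
Duration = 1,259,904,000 / 384,000 = 3,281 s.
3,281 s = 54:41.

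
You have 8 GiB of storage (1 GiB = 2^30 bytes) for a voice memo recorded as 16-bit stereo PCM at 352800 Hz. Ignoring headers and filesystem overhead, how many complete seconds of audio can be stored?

Uncompressed byte rate = 352,800 × 2 × 2 = 1,411,200 bytes/s.
Capacity = 8 × 1,073,741,824 = 8,589,934,592 bytes.
8,589,934,592 / 1,411,200 ≈ 6086.97 s → 6,086 seconds.

6,086 seconds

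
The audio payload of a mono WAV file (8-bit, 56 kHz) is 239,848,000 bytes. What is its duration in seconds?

4,283 seconds

Byte rate = 56,000 × 1 × 1 = 56,000 bytes/s.
Duration = 239,848,000 / 56,000 = 4,283 s.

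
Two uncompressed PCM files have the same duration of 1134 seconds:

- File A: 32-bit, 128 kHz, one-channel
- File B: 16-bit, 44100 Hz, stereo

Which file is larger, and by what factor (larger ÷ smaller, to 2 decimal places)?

File A: 128,000 × 4 × 1 = 512,000 bytes/s.
File B: 44,100 × 2 × 2 = 176,400 bytes/s.
File A is larger; ratio = 580,608,000 / 200,037,600 = 2.90.

File A, by a factor of 2.90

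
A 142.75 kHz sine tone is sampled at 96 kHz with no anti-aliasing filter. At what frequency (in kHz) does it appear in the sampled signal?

Nyquist = 96,000/2 = 48,000 Hz; 142,750 Hz exceeds it.
Alias = |142,750 − 1×96,000| = |142,750 − 96,000| = 46,750 Hz = 46.75 kHz.

46.75 kHz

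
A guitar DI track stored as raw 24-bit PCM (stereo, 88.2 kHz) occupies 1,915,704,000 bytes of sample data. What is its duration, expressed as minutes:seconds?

60:20

Byte rate = 88,200 × 3 × 2 = 529,200 bytes/s.
Duration = 1,915,704,000 / 529,200 = 3,620 s.
3,620 s = 60:20.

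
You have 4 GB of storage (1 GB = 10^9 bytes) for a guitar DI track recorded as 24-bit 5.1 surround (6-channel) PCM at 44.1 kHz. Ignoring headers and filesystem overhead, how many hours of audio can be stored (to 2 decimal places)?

1.40 hours

Uncompressed byte rate = 44,100 × 3 × 6 = 793,800 bytes/s.
Capacity = 4 × 1,000,000,000 = 4,000,000,000 bytes.
4,000,000,000 / 793,800 ≈ 5039.05 s → 1.40 hours.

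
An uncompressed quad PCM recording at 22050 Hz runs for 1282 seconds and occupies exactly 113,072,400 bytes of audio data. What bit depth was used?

Bytes per sample = 113,072,400 / (22,050 × 1,282 × 4) = 113,072,400 / 113,072,400 = 1.
Bit depth = 1 × 8 = 8 bits.

8 bits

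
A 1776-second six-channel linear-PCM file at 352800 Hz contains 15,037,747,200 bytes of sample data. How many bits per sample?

Bytes per sample = 15,037,747,200 / (352,800 × 1,776 × 6) = 15,037,747,200 / 3,759,436,800 = 4.
Bit depth = 4 × 8 = 32 bits.

32 bits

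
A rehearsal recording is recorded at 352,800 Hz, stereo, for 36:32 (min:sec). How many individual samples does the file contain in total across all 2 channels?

36:32 (min:sec) = 2,192 s.
352,800 × 2,192 s × 2 ch = 1,546,675,200 samples.

1,546,675,200 samples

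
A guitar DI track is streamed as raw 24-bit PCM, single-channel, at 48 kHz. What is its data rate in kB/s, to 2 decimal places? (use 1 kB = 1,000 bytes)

144.00 kB/s

Bit rate = 48,000 × 24 × 1 = 1,152,000 bits/s.
1,152,000 / 8 = 144,000 B/s = 144.00 kB/s.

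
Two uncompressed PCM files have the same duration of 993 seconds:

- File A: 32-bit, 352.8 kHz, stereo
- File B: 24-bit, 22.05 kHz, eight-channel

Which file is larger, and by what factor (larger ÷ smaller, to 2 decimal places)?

File A: 352,800 × 4 × 2 = 2,822,400 bytes/s.
File B: 22,050 × 3 × 8 = 529,200 bytes/s.
File A is larger; ratio = 2,802,643,200 / 525,495,600 = 5.33.

File A, by a factor of 5.33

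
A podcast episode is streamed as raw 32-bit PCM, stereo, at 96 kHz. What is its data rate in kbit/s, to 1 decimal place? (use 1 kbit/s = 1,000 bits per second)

6144.0 kbit/s

Bit rate = 96,000 × 32 × 2 = 6,144,000 bits/s.
= 6144.0 kbit/s.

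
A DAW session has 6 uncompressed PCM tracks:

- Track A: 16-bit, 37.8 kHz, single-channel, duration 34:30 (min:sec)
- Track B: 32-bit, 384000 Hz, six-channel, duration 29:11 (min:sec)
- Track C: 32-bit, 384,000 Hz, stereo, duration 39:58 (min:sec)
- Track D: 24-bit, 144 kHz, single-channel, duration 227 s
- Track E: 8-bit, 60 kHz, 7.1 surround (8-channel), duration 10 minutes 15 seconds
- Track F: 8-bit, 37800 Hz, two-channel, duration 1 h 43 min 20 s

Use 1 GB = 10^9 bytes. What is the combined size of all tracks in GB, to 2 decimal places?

Track A: 34:30 (min:sec) = 2,070 s; 37,800 × 2,070 × 2 × 1 = 156,492,000 bytes.
Track B: 29:11 (min:sec) = 1,751 s; 384,000 × 1,751 × 4 × 6 = 16,137,216,000 bytes.
Track C: 39:58 (min:sec) = 2,398 s; 384,000 × 2,398 × 4 × 2 = 7,366,656,000 bytes.
Track D: 144,000 × 227 × 3 × 1 = 98,064,000 bytes.
Track E: 10 minutes 15 seconds = 615 s; 60,000 × 615 × 1 × 8 = 295,200,000 bytes.
Track F: 1 h 43 min 20 s = 6,200 s; 37,800 × 6,200 × 1 × 2 = 468,720,000 bytes.
Total = 24,522,348,000 bytes = 24.52 GB.

24.52 GB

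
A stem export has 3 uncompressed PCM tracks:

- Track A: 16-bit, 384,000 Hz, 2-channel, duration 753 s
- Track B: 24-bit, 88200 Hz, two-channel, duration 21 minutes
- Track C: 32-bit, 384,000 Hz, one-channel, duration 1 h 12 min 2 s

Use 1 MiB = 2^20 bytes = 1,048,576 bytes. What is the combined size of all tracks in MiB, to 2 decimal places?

Track A: 384,000 × 753 × 2 × 2 = 1,156,608,000 bytes.
Track B: 21 minutes = 1,260 s; 88,200 × 1,260 × 3 × 2 = 666,792,000 bytes.
Track C: 1 h 12 min 2 s = 4,322 s; 384,000 × 4,322 × 4 × 1 = 6,638,592,000 bytes.
Total = 8,461,992,000 bytes = 8069.98 MiB.

8069.98 MiB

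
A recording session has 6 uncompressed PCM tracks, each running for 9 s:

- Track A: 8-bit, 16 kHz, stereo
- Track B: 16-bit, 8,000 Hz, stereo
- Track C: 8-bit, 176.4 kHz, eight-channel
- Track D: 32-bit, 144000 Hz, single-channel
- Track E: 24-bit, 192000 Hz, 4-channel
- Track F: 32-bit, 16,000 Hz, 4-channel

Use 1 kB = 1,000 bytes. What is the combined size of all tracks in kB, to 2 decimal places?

Track A: 16,000 × 9 × 1 × 2 = 288,000 bytes.
Track B: 8,000 × 9 × 2 × 2 = 288,000 bytes.
Track C: 176,400 × 9 × 1 × 8 = 12,700,800 bytes.
Track D: 144,000 × 9 × 4 × 1 = 5,184,000 bytes.
Track E: 192,000 × 9 × 3 × 4 = 20,736,000 bytes.
Track F: 16,000 × 9 × 4 × 4 = 2,304,000 bytes.
Total = 41,500,800 bytes = 41500.80 kB.

41500.80 kB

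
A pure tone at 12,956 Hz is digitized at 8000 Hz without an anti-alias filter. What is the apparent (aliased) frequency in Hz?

3,044 Hz

Nyquist = 8,000/2 = 4,000 Hz; 12,956 Hz exceeds it.
Alias = |12,956 − 2×8,000| = |12,956 − 16,000| = 3,044 Hz.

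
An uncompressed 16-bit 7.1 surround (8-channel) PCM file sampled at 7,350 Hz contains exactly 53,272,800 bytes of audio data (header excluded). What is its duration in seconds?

Byte rate = 7,350 × 2 × 8 = 117,600 bytes/s.
Duration = 53,272,800 / 117,600 = 453 s.

453 seconds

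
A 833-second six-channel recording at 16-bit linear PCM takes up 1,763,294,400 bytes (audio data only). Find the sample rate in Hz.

176,400 Hz

Bytes = sample_rate × seconds × bytes_per_sample × channels.
sample_rate = 1,763,294,400 / (833 × 2 × 6) = 1,763,294,400 / 9,996 = 176,400 Hz.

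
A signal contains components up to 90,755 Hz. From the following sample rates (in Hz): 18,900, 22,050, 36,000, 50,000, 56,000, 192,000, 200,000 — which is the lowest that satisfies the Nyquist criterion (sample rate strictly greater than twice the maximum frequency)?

Need sample rate > 2 × 90,755 = 181,510 Hz.
Lowest listed rate above 181,510 Hz is 192,000 Hz.

192,000 Hz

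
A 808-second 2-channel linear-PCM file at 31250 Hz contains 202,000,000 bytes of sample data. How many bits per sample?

Bytes per sample = 202,000,000 / (31,250 × 808 × 2) = 202,000,000 / 50,500,000 = 4.
Bit depth = 4 × 8 = 32 bits.

32 bits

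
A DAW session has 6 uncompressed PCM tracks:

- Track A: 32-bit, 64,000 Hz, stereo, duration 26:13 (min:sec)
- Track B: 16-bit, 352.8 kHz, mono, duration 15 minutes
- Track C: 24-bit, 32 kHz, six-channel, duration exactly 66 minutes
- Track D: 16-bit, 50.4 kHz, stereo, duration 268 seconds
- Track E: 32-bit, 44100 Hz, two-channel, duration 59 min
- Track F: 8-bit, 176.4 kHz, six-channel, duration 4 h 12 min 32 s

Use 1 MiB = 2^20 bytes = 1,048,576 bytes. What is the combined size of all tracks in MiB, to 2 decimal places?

Track A: 26:13 (min:sec) = 1,573 s; 64,000 × 1,573 × 4 × 2 = 805,376,000 bytes.
Track B: 15 minutes = 900 s; 352,800 × 900 × 2 × 1 = 635,040,000 bytes.
Track C: exactly 66 minutes = 3,960 s; 32,000 × 3,960 × 3 × 6 = 2,280,960,000 bytes.
Track D: 50,400 × 268 × 2 × 2 = 54,028,800 bytes.
Track E: 59 min = 3,540 s; 44,100 × 3,540 × 4 × 2 = 1,248,912,000 bytes.
Track F: 4 h 12 min 32 s = 15,152 s; 176,400 × 15,152 × 1 × 6 = 16,036,876,800 bytes.
Total = 21,061,193,600 bytes = 20085.52 MiB.

20085.52 MiB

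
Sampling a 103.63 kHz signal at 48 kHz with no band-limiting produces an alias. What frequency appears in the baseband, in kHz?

7.63 kHz

Nyquist = 48,000/2 = 24,000 Hz; 103,630 Hz exceeds it.
Alias = |103,630 − 2×48,000| = |103,630 − 96,000| = 7,630 Hz = 7.63 kHz.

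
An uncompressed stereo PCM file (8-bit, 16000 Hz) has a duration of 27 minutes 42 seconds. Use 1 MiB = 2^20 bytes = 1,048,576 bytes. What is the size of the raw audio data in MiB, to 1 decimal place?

Duration = 27 minutes 42 seconds = 1,662 s.
Bytes = 16,000 samples/s × 1,662 s × 1 bytes/sample × 2 ch = 53,184,000 bytes.
53,184,000 / 1,048,576 = 50.7 MiB.

50.7 MiB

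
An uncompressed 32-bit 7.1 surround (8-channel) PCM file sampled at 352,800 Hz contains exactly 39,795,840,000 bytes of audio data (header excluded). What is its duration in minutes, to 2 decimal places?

58.75 minutes

Byte rate = 352,800 × 4 × 8 = 11,289,600 bytes/s.
Duration = 39,795,840,000 / 11,289,600 = 3,525 s.
3,525 s / 60 = 58.75 minutes.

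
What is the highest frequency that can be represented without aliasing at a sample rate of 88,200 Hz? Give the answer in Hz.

44,100 Hz

Nyquist frequency = sample rate / 2 = 88,200 / 2 = 44,100 Hz.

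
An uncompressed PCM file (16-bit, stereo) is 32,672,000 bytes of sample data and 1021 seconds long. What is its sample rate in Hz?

8,000 Hz

Bytes = sample_rate × seconds × bytes_per_sample × channels.
sample_rate = 32,672,000 / (1,021 × 2 × 2) = 32,672,000 / 4,084 = 8,000 Hz.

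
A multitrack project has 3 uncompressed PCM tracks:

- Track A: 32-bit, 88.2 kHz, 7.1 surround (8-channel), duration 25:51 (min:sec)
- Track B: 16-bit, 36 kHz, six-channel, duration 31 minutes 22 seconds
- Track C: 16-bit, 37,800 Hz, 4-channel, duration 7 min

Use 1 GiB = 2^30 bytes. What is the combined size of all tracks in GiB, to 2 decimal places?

4.95 GiB

Track A: 25:51 (min:sec) = 1,551 s; 88,200 × 1,551 × 4 × 8 = 4,377,542,400 bytes.
Track B: 31 minutes 22 seconds = 1,882 s; 36,000 × 1,882 × 2 × 6 = 813,024,000 bytes.
Track C: 7 min = 420 s; 37,800 × 420 × 2 × 4 = 127,008,000 bytes.
Total = 5,317,574,400 bytes = 4.95 GiB.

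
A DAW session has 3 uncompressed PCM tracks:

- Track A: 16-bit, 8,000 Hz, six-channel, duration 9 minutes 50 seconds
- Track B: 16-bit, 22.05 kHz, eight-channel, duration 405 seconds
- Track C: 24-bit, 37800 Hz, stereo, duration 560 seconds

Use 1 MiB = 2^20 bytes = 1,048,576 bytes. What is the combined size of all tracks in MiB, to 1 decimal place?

Track A: 9 minutes 50 seconds = 590 s; 8,000 × 590 × 2 × 6 = 56,640,000 bytes.
Track B: 22,050 × 405 × 2 × 8 = 142,884,000 bytes.
Track C: 37,800 × 560 × 3 × 2 = 127,008,000 bytes.
Total = 326,532,000 bytes = 311.4 MiB.

311.4 MiB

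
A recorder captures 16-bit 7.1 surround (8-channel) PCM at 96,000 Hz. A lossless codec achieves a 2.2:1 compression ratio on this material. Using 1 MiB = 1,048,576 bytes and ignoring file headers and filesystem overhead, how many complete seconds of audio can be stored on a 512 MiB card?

768 seconds

Uncompressed byte rate = 96,000 × 2 × 8 = 1,536,000 bytes/s.
After 2.2:1 compression, effective rate ≈ 698181.82 bytes/s.
Capacity = 512 × 1,048,576 = 536,870,912 bytes.
536,870,912 / effective rate ≈ 768.96 s → 768 seconds.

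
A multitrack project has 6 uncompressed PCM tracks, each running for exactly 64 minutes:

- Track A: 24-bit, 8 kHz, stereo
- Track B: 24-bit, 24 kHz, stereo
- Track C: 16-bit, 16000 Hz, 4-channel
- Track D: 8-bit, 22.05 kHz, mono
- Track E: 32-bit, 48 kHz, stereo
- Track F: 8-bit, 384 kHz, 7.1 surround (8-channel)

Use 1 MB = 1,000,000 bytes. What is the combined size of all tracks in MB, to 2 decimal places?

14584.51 MB

exactly 64 minutes = 3,840 s.
Track A: 8,000 × 3,840 × 3 × 2 = 184,320,000 bytes.
Track B: 24,000 × 3,840 × 3 × 2 = 552,960,000 bytes.
Track C: 16,000 × 3,840 × 2 × 4 = 491,520,000 bytes.
Track D: 22,050 × 3,840 × 1 × 1 = 84,672,000 bytes.
Track E: 48,000 × 3,840 × 4 × 2 = 1,474,560,000 bytes.
Track F: 384,000 × 3,840 × 1 × 8 = 11,796,480,000 bytes.
Total = 14,584,512,000 bytes = 14584.51 MB.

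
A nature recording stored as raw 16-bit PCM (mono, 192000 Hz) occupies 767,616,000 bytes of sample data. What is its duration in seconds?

Byte rate = 192,000 × 2 × 1 = 384,000 bytes/s.
Duration = 767,616,000 / 384,000 = 1,999 s.

1,999 seconds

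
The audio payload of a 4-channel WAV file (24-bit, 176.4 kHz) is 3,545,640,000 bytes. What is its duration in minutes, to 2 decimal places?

27.92 minutes

Byte rate = 176,400 × 3 × 4 = 2,116,800 bytes/s.
Duration = 3,545,640,000 / 2,116,800 = 1,675 s.
1,675 s / 60 = 27.92 minutes.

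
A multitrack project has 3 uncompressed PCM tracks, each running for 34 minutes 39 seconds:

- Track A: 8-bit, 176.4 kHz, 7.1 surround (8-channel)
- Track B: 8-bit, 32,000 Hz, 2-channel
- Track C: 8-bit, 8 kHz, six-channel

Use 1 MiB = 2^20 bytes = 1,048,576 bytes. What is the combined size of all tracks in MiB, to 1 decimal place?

34 minutes 39 seconds = 2,079 s.
Track A: 176,400 × 2,079 × 1 × 8 = 2,933,884,800 bytes.
Track B: 32,000 × 2,079 × 1 × 2 = 133,056,000 bytes.
Track C: 8,000 × 2,079 × 1 × 6 = 99,792,000 bytes.
Total = 3,166,732,800 bytes = 3020.0 MiB.

3020.0 MiB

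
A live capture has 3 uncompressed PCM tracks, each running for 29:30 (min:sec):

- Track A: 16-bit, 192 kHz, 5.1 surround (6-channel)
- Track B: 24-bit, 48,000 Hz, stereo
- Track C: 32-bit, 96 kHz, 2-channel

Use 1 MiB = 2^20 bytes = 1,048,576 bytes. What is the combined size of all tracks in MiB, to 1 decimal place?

29:30 (min:sec) = 1,770 s.
Track A: 192,000 × 1,770 × 2 × 6 = 4,078,080,000 bytes.
Track B: 48,000 × 1,770 × 3 × 2 = 509,760,000 bytes.
Track C: 96,000 × 1,770 × 4 × 2 = 1,359,360,000 bytes.
Total = 5,947,200,000 bytes = 5671.7 MiB.

5671.7 MiB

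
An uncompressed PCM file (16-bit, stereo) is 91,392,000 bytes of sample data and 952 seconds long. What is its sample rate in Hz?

Bytes = sample_rate × seconds × bytes_per_sample × channels.
sample_rate = 91,392,000 / (952 × 2 × 2) = 91,392,000 / 3,808 = 24,000 Hz.

24,000 Hz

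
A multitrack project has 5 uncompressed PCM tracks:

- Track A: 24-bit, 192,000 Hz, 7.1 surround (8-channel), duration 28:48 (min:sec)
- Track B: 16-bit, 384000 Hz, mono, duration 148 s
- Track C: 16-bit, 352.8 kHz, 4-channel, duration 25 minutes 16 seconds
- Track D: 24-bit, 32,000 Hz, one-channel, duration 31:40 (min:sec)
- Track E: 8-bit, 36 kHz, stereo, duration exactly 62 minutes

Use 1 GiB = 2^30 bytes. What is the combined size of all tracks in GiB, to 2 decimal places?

Track A: 28:48 (min:sec) = 1,728 s; 192,000 × 1,728 × 3 × 8 = 7,962,624,000 bytes.
Track B: 384,000 × 148 × 2 × 1 = 113,664,000 bytes.
Track C: 25 minutes 16 seconds = 1,516 s; 352,800 × 1,516 × 2 × 4 = 4,278,758,400 bytes.
Track D: 31:40 (min:sec) = 1,900 s; 32,000 × 1,900 × 3 × 1 = 182,400,000 bytes.
Track E: exactly 62 minutes = 3,720 s; 36,000 × 3,720 × 1 × 2 = 267,840,000 bytes.
Total = 12,805,286,400 bytes = 11.93 GiB.

11.93 GiB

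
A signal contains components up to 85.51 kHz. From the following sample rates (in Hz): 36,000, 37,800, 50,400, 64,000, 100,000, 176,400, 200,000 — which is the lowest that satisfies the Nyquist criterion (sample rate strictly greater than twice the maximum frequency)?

176,400 Hz

Need sample rate > 2 × 85,510 = 171,020 Hz.
Lowest listed rate above 171,020 Hz is 176,400 Hz.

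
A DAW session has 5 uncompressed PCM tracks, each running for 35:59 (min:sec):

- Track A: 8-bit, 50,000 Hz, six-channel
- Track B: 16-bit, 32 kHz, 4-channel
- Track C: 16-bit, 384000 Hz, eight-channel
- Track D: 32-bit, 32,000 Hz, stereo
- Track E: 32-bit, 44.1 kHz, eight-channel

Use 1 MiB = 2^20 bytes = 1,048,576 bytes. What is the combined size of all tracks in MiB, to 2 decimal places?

35:59 (min:sec) = 2,159 s.
Track A: 50,000 × 2,159 × 1 × 6 = 647,700,000 bytes.
Track B: 32,000 × 2,159 × 2 × 4 = 552,704,000 bytes.
Track C: 384,000 × 2,159 × 2 × 8 = 13,264,896,000 bytes.
Track D: 32,000 × 2,159 × 4 × 2 = 552,704,000 bytes.
Track E: 44,100 × 2,159 × 4 × 8 = 3,046,780,800 bytes.
Total = 18,064,784,800 bytes = 17227.92 MiB.

17227.92 MiB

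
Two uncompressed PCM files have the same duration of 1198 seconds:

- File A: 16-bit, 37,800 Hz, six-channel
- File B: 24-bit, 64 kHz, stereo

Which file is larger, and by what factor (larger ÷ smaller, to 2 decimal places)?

File A, by a factor of 1.18

File A: 37,800 × 2 × 6 = 453,600 bytes/s.
File B: 64,000 × 3 × 2 = 384,000 bytes/s.
File A is larger; ratio = 543,412,800 / 460,032,000 = 1.18.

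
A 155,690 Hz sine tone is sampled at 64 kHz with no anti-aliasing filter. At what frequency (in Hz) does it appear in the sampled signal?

Nyquist = 64,000/2 = 32,000 Hz; 155,690 Hz exceeds it.
Alias = |155,690 − 2×64,000| = |155,690 − 128,000| = 27,690 Hz.

27,690 Hz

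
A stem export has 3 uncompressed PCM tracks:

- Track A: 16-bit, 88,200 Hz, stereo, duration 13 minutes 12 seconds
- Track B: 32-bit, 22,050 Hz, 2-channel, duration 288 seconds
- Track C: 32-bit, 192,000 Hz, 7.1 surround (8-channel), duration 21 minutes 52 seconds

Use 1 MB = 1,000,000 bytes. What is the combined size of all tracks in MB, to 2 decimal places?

8391.15 MB

Track A: 13 minutes 12 seconds = 792 s; 88,200 × 792 × 2 × 2 = 279,417,600 bytes.
Track B: 22,050 × 288 × 4 × 2 = 50,803,200 bytes.
Track C: 21 minutes 52 seconds = 1,312 s; 192,000 × 1,312 × 4 × 8 = 8,060,928,000 bytes.
Total = 8,391,148,800 bytes = 8391.15 MB.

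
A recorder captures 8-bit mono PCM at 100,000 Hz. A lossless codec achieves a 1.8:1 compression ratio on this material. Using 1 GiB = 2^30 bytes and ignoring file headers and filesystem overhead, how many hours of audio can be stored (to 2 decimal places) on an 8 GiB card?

42.95 hours

Uncompressed byte rate = 100,000 × 1 × 1 = 100,000 bytes/s.
After 1.8:1 compression, effective rate ≈ 55555.56 bytes/s.
Capacity = 8 × 1,073,741,824 = 8,589,934,592 bytes.
8,589,934,592 / effective rate ≈ 154618.82 s → 42.95 hours.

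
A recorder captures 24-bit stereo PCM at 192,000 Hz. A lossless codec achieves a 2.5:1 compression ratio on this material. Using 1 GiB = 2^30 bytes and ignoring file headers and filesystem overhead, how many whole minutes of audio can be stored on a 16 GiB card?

621 minutes

Uncompressed byte rate = 192,000 × 3 × 2 = 1,152,000 bytes/s.
After 2.5:1 compression, effective rate ≈ 460800 bytes/s.
Capacity = 16 × 1,073,741,824 = 17,179,869,184 bytes.
17,179,869,184 / effective rate ≈ 37282.7 s → 621 minutes.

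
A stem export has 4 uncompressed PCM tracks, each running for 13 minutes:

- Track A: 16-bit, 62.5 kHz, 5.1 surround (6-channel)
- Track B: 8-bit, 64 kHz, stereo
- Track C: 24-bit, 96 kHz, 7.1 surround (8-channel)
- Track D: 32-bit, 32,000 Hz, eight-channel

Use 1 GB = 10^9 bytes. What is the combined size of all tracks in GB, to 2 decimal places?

3.28 GB

13 minutes = 780 s.
Track A: 62,500 × 780 × 2 × 6 = 585,000,000 bytes.
Track B: 64,000 × 780 × 1 × 2 = 99,840,000 bytes.
Track C: 96,000 × 780 × 3 × 8 = 1,797,120,000 bytes.
Track D: 32,000 × 780 × 4 × 8 = 798,720,000 bytes.
Total = 3,280,680,000 bytes = 3.28 GB.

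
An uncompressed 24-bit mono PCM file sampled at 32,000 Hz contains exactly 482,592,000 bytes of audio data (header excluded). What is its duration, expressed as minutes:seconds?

83:47

Byte rate = 32,000 × 3 × 1 = 96,000 bytes/s.
Duration = 482,592,000 / 96,000 = 5,027 s.
5,027 s = 83:47.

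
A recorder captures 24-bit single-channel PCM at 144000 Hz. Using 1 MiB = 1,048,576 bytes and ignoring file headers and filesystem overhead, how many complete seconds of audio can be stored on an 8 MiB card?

Uncompressed byte rate = 144,000 × 3 × 1 = 432,000 bytes/s.
Capacity = 8 × 1,048,576 = 8,388,608 bytes.
8,388,608 / 432,000 ≈ 19.42 s → 19 seconds.

19 seconds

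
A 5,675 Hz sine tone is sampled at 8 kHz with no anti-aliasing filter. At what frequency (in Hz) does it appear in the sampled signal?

2,325 Hz

Nyquist = 8,000/2 = 4,000 Hz; 5,675 Hz exceeds it.
Alias = |5,675 − 1×8,000| = |5,675 − 8,000| = 2,325 Hz.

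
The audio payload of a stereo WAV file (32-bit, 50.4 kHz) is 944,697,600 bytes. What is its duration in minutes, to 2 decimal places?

Byte rate = 50,400 × 4 × 2 = 403,200 bytes/s.
Duration = 944,697,600 / 403,200 = 2,343 s.
2,343 s / 60 = 39.05 minutes.

39.05 minutes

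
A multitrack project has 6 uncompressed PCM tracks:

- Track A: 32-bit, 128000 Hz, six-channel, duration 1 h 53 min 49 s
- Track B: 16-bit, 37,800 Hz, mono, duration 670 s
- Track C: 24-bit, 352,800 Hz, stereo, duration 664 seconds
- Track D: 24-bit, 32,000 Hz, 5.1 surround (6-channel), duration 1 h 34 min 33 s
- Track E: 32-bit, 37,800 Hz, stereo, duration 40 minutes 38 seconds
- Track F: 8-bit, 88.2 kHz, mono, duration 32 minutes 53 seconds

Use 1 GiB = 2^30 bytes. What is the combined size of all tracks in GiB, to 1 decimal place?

Track A: 1 h 53 min 49 s = 6,829 s; 128,000 × 6,829 × 4 × 6 = 20,978,688,000 bytes.
Track B: 37,800 × 670 × 2 × 1 = 50,652,000 bytes.
Track C: 352,800 × 664 × 3 × 2 = 1,405,555,200 bytes.
Track D: 1 h 34 min 33 s = 5,673 s; 32,000 × 5,673 × 3 × 6 = 3,267,648,000 bytes.
Track E: 40 minutes 38 seconds = 2,438 s; 37,800 × 2,438 × 4 × 2 = 737,251,200 bytes.
Track F: 32 minutes 53 seconds = 1,973 s; 88,200 × 1,973 × 1 × 1 = 174,018,600 bytes.
Total = 26,613,813,000 bytes = 24.8 GiB.

24.8 GiB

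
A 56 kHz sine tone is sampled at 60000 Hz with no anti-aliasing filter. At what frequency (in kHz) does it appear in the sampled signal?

4 kHz

Nyquist = 60,000/2 = 30,000 Hz; 56,000 Hz exceeds it.
Alias = |56,000 − 1×60,000| = |56,000 − 60,000| = 4,000 Hz = 4 kHz.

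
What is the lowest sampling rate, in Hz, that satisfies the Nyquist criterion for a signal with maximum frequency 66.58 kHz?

Minimum sample rate = 2 × 66,580 Hz = 133,160 Hz.

133,160 Hz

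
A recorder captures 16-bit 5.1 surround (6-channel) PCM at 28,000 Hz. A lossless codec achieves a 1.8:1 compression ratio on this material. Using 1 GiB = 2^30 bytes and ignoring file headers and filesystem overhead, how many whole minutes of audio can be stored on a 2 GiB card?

191 minutes

Uncompressed byte rate = 28,000 × 2 × 6 = 336,000 bytes/s.
After 1.8:1 compression, effective rate ≈ 186666.67 bytes/s.
Capacity = 2 × 1,073,741,824 = 2,147,483,648 bytes.
2,147,483,648 / effective rate ≈ 11504.38 s → 191 minutes.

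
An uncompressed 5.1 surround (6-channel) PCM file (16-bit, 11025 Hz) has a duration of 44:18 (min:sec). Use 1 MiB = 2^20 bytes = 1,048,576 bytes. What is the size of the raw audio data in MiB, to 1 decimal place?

Duration = 44:18 (min:sec) = 2,658 s.
Bytes = 11,025 samples/s × 2,658 s × 2 bytes/sample × 6 ch = 351,653,400 bytes.
351,653,400 / 1,048,576 = 335.4 MiB.

335.4 MiB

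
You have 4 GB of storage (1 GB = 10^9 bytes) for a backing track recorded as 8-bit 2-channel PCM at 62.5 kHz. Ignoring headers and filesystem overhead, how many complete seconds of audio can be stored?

Uncompressed byte rate = 62,500 × 1 × 2 = 125,000 bytes/s.
Capacity = 4 × 1,000,000,000 = 4,000,000,000 bytes.
4,000,000,000 / 125,000 ≈ 32000 s → 32,000 seconds.

32,000 seconds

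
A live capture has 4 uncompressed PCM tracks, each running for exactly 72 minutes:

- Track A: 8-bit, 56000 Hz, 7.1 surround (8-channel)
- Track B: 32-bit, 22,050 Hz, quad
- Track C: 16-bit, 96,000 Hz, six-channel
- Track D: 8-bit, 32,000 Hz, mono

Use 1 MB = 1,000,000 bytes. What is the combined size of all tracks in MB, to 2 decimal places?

exactly 72 minutes = 4,320 s.
Track A: 56,000 × 4,320 × 1 × 8 = 1,935,360,000 bytes.
Track B: 22,050 × 4,320 × 4 × 4 = 1,524,096,000 bytes.
Track C: 96,000 × 4,320 × 2 × 6 = 4,976,640,000 bytes.
Track D: 32,000 × 4,320 × 1 × 1 = 138,240,000 bytes.
Total = 8,574,336,000 bytes = 8574.34 MB.

8574.34 MB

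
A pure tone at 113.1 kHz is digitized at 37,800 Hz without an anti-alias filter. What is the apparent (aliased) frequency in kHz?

Nyquist = 37,800/2 = 18,900 Hz; 113,100 Hz exceeds it.
Alias = |113,100 − 3×37,800| = |113,100 − 113,400| = 300 Hz = 0.3 kHz.

0.3 kHz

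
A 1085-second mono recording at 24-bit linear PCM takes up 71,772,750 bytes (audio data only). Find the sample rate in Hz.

22,050 Hz

Bytes = sample_rate × seconds × bytes_per_sample × channels.
sample_rate = 71,772,750 / (1,085 × 3 × 1) = 71,772,750 / 3,255 = 22,050 Hz.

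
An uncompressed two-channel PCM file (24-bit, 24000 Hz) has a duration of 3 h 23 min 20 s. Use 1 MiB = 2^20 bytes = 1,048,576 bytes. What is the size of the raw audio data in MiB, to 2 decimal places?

Duration = 3 h 23 min 20 s = 12,200 s.
Bytes = 24,000 samples/s × 12,200 s × 3 bytes/sample × 2 ch = 1,756,800,000 bytes.
1,756,800,000 / 1,048,576 = 1675.42 MiB.

1675.42 MiB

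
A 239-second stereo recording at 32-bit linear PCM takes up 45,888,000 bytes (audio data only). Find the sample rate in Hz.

24,000 Hz

Bytes = sample_rate × seconds × bytes_per_sample × channels.
sample_rate = 45,888,000 / (239 × 4 × 2) = 45,888,000 / 1,912 = 24,000 Hz.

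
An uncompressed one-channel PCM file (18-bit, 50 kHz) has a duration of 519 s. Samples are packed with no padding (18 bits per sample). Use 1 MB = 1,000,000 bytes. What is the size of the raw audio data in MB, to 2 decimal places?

58.39 MB

Bits = 50,000 × 519 × 18 × 1 = 467,100,000 bits = 58,387,500 bytes.
58,387,500 / 1,000,000 = 58.39 MB.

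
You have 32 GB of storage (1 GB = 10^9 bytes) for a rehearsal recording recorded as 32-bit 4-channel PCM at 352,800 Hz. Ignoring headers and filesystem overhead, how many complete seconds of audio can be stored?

Uncompressed byte rate = 352,800 × 4 × 4 = 5,644,800 bytes/s.
Capacity = 32 × 1,000,000,000 = 32,000,000,000 bytes.
32,000,000,000 / 5,644,800 ≈ 5668.93 s → 5,668 seconds.

5,668 seconds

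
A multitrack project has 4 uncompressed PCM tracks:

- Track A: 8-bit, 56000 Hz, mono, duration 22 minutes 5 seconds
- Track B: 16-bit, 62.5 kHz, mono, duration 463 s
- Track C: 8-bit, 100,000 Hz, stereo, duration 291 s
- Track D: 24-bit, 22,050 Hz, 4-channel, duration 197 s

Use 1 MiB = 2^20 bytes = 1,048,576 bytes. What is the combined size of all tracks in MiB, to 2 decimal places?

Track A: 22 minutes 5 seconds = 1,325 s; 56,000 × 1,325 × 1 × 1 = 74,200,000 bytes.
Track B: 62,500 × 463 × 2 × 1 = 57,875,000 bytes.
Track C: 100,000 × 291 × 1 × 2 = 58,200,000 bytes.
Track D: 22,050 × 197 × 3 × 4 = 52,126,200 bytes.
Total = 242,401,200 bytes = 231.17 MiB.

231.17 MiB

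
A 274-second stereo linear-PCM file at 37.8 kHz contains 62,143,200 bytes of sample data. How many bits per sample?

24 bits

Bytes per sample = 62,143,200 / (37,800 × 274 × 2) = 62,143,200 / 20,714,400 = 3.
Bit depth = 3 × 8 = 24 bits.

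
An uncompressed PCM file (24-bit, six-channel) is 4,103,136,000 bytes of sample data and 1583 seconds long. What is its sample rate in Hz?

Bytes = sample_rate × seconds × bytes_per_sample × channels.
sample_rate = 4,103,136,000 / (1,583 × 3 × 6) = 4,103,136,000 / 28,494 = 144,000 Hz.

144,000 Hz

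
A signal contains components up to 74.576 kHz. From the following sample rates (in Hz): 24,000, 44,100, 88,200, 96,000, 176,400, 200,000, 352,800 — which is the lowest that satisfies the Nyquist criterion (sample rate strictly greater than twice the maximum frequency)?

Need sample rate > 2 × 74,576 = 149,152 Hz.
Lowest listed rate above 149,152 Hz is 176,400 Hz.

176,400 Hz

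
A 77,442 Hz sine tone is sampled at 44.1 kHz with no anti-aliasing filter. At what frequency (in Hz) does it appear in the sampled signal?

10,758 Hz

Nyquist = 44,100/2 = 22,050 Hz; 77,442 Hz exceeds it.
Alias = |77,442 − 2×44,100| = |77,442 − 88,200| = 10,758 Hz.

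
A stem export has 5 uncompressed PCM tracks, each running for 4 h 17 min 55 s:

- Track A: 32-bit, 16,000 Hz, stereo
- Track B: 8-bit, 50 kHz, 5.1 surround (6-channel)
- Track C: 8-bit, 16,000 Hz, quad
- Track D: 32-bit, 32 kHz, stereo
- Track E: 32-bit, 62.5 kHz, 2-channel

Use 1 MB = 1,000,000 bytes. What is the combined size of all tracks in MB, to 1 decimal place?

4 h 17 min 55 s = 15,475 s.
Track A: 16,000 × 15,475 × 4 × 2 = 1,980,800,000 bytes.
Track B: 50,000 × 15,475 × 1 × 6 = 4,642,500,000 bytes.
Track C: 16,000 × 15,475 × 1 × 4 = 990,400,000 bytes.
Track D: 32,000 × 15,475 × 4 × 2 = 3,961,600,000 bytes.
Track E: 62,500 × 15,475 × 4 × 2 = 7,737,500,000 bytes.
Total = 19,312,800,000 bytes = 19312.8 MB.

19312.8 MB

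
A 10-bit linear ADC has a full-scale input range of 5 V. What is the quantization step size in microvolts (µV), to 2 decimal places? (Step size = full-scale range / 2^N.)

5 V / 2^10 = 5 / 1,024 V = 4882.81 µV.

4882.81 µV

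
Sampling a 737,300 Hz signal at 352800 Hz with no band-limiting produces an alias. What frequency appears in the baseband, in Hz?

Nyquist = 352,800/2 = 176,400 Hz; 737,300 Hz exceeds it.
Alias = |737,300 − 2×352,800| = |737,300 − 705,600| = 31,700 Hz.

31,700 Hz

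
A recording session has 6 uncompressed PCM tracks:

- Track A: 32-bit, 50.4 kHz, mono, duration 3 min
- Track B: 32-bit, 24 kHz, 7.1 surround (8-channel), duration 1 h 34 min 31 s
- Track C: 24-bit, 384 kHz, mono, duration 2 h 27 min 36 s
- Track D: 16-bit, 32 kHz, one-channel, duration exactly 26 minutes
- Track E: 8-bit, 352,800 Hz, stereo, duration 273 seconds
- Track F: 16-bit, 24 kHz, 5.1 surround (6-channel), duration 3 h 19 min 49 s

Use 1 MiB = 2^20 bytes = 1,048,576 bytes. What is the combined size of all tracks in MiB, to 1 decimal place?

Track A: 3 min = 180 s; 50,400 × 180 × 4 × 1 = 36,288,000 bytes.
Track B: 1 h 34 min 31 s = 5,671 s; 24,000 × 5,671 × 4 × 8 = 4,355,328,000 bytes.
Track C: 2 h 27 min 36 s = 8,856 s; 384,000 × 8,856 × 3 × 1 = 10,202,112,000 bytes.
Track D: exactly 26 minutes = 1,560 s; 32,000 × 1,560 × 2 × 1 = 99,840,000 bytes.
Track E: 352,800 × 273 × 1 × 2 = 192,628,800 bytes.
Track F: 3 h 19 min 49 s = 11,989 s; 24,000 × 11,989 × 2 × 6 = 3,452,832,000 bytes.
Total = 18,339,028,800 bytes = 17489.5 MiB.

17489.5 MiB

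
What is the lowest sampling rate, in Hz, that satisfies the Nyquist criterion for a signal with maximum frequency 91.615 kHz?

Minimum sample rate = 2 × 91,615 Hz = 183,230 Hz.

183,230 Hz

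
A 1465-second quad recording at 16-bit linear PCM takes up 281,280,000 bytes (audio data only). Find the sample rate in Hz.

24,000 Hz

Bytes = sample_rate × seconds × bytes_per_sample × channels.
sample_rate = 281,280,000 / (1,465 × 2 × 4) = 281,280,000 / 11,720 = 24,000 Hz.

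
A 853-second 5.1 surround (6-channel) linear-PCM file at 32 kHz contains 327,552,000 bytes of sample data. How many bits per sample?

Bytes per sample = 327,552,000 / (32,000 × 853 × 6) = 327,552,000 / 163,776,000 = 2.
Bit depth = 2 × 8 = 16 bits.

16 bits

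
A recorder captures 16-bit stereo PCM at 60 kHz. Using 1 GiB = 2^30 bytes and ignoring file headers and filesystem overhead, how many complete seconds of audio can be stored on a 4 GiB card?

17,895 seconds

Uncompressed byte rate = 60,000 × 2 × 2 = 240,000 bytes/s.
Capacity = 4 × 1,073,741,824 = 4,294,967,296 bytes.
4,294,967,296 / 240,000 ≈ 17895.7 s → 17,895 seconds.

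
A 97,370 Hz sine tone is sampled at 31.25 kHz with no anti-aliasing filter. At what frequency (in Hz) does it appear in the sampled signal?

3,620 Hz

Nyquist = 31,250/2 = 15,625 Hz; 97,370 Hz exceeds it.
Alias = |97,370 − 3×31,250| = |97,370 − 93,750| = 3,620 Hz.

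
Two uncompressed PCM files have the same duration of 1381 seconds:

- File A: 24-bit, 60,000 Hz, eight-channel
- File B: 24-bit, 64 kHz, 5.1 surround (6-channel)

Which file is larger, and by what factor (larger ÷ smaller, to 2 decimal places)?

File A: 60,000 × 3 × 8 = 1,440,000 bytes/s.
File B: 64,000 × 3 × 6 = 1,152,000 bytes/s.
File A is larger; ratio = 1,988,640,000 / 1,590,912,000 = 1.25.

File A, by a factor of 1.25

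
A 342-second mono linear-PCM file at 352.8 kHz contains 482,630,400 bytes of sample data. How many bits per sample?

Bytes per sample = 482,630,400 / (352,800 × 342 × 1) = 482,630,400 / 120,657,600 = 4.
Bit depth = 4 × 8 = 32 bits.

32 bits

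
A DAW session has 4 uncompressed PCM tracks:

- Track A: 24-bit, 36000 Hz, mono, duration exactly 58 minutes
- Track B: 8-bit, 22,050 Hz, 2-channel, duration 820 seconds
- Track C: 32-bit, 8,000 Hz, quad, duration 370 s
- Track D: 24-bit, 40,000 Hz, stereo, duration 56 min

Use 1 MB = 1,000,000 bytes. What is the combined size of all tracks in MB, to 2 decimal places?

1265.76 MB

Track A: exactly 58 minutes = 3,480 s; 36,000 × 3,480 × 3 × 1 = 375,840,000 bytes.
Track B: 22,050 × 820 × 1 × 2 = 36,162,000 bytes.
Track C: 8,000 × 370 × 4 × 4 = 47,360,000 bytes.
Track D: 56 min = 3,360 s; 40,000 × 3,360 × 3 × 2 = 806,400,000 bytes.
Total = 1,265,762,000 bytes = 1265.76 MB.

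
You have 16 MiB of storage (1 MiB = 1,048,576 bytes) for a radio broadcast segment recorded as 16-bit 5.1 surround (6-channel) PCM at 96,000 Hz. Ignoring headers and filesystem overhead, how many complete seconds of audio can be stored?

Uncompressed byte rate = 96,000 × 2 × 6 = 1,152,000 bytes/s.
Capacity = 16 × 1,048,576 = 16,777,216 bytes.
16,777,216 / 1,152,000 ≈ 14.56 s → 14 seconds.

14 seconds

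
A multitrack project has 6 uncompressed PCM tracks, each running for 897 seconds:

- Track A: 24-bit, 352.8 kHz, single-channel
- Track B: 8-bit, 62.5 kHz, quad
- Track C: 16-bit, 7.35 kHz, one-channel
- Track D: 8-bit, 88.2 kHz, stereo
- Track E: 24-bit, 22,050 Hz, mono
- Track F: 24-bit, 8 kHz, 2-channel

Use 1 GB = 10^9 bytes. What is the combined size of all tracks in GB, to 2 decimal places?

1.45 GB

Track A: 352,800 × 897 × 3 × 1 = 949,384,800 bytes.
Track B: 62,500 × 897 × 1 × 4 = 224,250,000 bytes.
Track C: 7,350 × 897 × 2 × 1 = 13,185,900 bytes.
Track D: 88,200 × 897 × 1 × 2 = 158,230,800 bytes.
Track E: 22,050 × 897 × 3 × 1 = 59,336,550 bytes.
Track F: 8,000 × 897 × 3 × 2 = 43,056,000 bytes.
Total = 1,447,444,050 bytes = 1.45 GB.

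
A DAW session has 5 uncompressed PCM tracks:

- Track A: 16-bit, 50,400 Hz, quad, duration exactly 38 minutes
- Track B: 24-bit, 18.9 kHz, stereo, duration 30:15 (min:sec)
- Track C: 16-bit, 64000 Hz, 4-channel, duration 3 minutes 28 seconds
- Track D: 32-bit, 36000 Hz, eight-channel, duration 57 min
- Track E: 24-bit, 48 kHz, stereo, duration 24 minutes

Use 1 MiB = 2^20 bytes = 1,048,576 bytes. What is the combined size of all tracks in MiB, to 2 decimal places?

Track A: exactly 38 minutes = 2,280 s; 50,400 × 2,280 × 2 × 4 = 919,296,000 bytes.
Track B: 30:15 (min:sec) = 1,815 s; 18,900 × 1,815 × 3 × 2 = 205,821,000 bytes.
Track C: 3 minutes 28 seconds = 208 s; 64,000 × 208 × 2 × 4 = 106,496,000 bytes.
Track D: 57 min = 3,420 s; 36,000 × 3,420 × 4 × 8 = 3,939,840,000 bytes.
Track E: 24 minutes = 1,440 s; 48,000 × 1,440 × 3 × 2 = 414,720,000 bytes.
Total = 5,586,173,000 bytes = 5327.39 MiB.

5327.39 MiB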